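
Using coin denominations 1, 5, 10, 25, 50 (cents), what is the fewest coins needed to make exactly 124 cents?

8

Use the largest denomination that fits, subtract, and repeat.
124 − 2×50→24 − 2×10→4 − 4×1→0
Total coins = 2 + 2 + 4 = 8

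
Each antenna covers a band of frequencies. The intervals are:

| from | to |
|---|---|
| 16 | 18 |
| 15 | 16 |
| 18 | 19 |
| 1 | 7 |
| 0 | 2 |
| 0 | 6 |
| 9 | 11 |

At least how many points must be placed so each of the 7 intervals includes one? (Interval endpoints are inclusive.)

Sort by right endpoint; whenever an interval is uncovered, place a point at its right end.
By right end: [0,2]  [0,6]  [1,7]  [9,11]  [15,16]  [16,18]  [18,19]
[0,2] uncovered → point at 2; [9,11] uncovered → point at 11; [15,16] uncovered → point at 16; [18,19] uncovered → point at 19.
Points: 2, 11, 16, 19 (4 total).

4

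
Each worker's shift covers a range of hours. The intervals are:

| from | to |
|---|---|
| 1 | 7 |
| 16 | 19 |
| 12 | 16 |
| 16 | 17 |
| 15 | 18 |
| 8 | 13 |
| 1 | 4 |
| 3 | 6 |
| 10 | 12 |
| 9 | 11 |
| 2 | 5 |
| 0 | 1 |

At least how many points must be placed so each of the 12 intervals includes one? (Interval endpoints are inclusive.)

4

Process intervals by earliest right end; each time one isn't hit yet, stab at its right endpoint.
By right end: [0,1]  [1,4]  [2,5]  [3,6]  [1,7]  [9,11]  [10,12]  [8,13]  [12,16]  [16,17]  [15,18]  [16,19]
[0,1] uncovered → point at 1; [2,5] uncovered → point at 5; [9,11] uncovered → point at 11; [12,16] uncovered → point at 16.
Points: 1, 5, 11, 16 (4 total).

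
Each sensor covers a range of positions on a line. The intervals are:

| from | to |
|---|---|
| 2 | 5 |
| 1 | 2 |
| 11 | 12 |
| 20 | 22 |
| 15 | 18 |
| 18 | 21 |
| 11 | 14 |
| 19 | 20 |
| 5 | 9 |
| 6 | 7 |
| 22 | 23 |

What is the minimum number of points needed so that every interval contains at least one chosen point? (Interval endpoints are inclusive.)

Sort by right endpoint; whenever an interval is uncovered, place a point at its right end.
Sorted: [1,2] [2,5] [6,7] [5,9] [11,12] [11,14] [15,18] [19,20] [18,21] [20,22] [22,23]
{[1,2],[2,5]} hit by 2; {[6,7],[5,9]} hit by 7; {[11,12],[11,14]} hit by 12; {[15,18]} hit by 18; {[19,20],[18,21],[20,22]} hit by 20; {[22,23]} hit by 23.
Points: 2, 7, 12, 18, 20, 23 (6 total).

6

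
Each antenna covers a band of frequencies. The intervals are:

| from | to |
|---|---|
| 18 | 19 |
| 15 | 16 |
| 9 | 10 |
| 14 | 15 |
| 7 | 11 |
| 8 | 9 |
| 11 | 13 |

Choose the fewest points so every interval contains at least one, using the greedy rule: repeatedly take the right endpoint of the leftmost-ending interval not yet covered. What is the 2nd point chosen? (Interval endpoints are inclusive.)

13

Process intervals by earliest right end; each time one isn't hit yet, stab at its right endpoint.
Sorted: [8,9] [9,10] [7,11] [11,13] [14,15] [15,16] [18,19]
{[8,9],[9,10],[7,11]} hit by 9; {[11,13]} hit by 13; {[14,15],[15,16]} hit by 15; {[18,19]} hit by 19.
Points: 9, 13, 15, 19 (4 total).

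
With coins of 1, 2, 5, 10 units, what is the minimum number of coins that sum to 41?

5

41 − 4×10→1 − 1×1→0
Total coins = 4 + 1 = 5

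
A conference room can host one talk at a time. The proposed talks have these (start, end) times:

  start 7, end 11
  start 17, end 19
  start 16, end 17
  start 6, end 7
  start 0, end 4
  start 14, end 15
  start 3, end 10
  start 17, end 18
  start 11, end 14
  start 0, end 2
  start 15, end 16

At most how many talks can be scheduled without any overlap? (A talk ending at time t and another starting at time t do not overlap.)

Sorted by end: (0,2)  (0,4)  (6,7)  (3,10)  (7,11)  (11,14)  (14,15)  (15,16)  (16,17)  (17,18)  (17,19)
take (0,2); skip (0,4); take (6,7); take (7,11); take (11,14); take (14,15); take (15,16); take (16,17); take (17,18).
Selected 8 talks.

8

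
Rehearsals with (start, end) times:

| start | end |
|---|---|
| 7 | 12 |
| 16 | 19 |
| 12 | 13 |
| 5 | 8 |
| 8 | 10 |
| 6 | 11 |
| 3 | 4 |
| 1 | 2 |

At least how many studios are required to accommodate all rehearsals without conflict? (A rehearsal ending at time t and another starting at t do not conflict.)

3

The answer is the maximum number of intervals overlapping at any instant.
starts: [1, 3, 5, 6, 7, 8, 12, 16]
ends:   [2, 4, 8, 10, 11, 12, 13, 19]
s1→1 e2→0 s3→1 e4→0 s5→1 s6→2 s7→3  — peak 3.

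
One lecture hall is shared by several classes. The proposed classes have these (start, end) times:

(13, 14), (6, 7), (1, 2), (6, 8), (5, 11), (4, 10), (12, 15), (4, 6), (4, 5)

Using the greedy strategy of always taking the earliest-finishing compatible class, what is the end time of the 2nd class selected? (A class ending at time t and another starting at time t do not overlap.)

Sort by end time and greedily take each interval whose start is ≥ the last chosen end.
By end time: (1,2), (4,5), (4,6), (6,7), (6,8), (4,10), (5,11), (13,14), (12,15).
Pick (1,2); next start ≥ 2 → (4,5); next start ≥ 5 → (6,7); next start ≥ 7 → (13,14).
Selected: (1,2) (4,5) (6,7) (13,14)

5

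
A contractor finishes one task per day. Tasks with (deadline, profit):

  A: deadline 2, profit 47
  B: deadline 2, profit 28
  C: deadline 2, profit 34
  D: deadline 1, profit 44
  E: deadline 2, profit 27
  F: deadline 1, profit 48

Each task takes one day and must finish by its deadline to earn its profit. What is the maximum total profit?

95

Profit order: F=48 A=47 D=44 C=34 B=28 E=27
Assign: F→slot 1, A→slot 2, D skipped, C skipped, B skipped, E skipped.
Slots: [1:F] [2:A]
Profit = 48 + 47 = 95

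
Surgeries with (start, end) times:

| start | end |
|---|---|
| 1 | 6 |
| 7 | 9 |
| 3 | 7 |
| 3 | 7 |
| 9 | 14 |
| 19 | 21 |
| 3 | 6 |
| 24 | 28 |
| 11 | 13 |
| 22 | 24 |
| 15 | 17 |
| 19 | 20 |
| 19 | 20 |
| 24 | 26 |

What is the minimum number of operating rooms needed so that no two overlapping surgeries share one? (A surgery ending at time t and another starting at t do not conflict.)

4

Count concurrent intervals with a sweep; the peak is the room count.
Events (time:±→running): 1:+→1 3:+→2 3:+→3 3:+→4 … peak 4.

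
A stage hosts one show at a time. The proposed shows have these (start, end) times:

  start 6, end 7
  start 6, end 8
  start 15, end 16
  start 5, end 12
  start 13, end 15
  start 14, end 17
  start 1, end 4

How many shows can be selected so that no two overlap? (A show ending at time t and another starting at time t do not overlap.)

4

Sorted by end: (1,4)  (6,7)  (6,8)  (5,12)  (13,15)  (15,16)  (14,17)
take (1,4); take (6,7); skip (5,12); take (13,15); take (15,16).
Selected 4 shows.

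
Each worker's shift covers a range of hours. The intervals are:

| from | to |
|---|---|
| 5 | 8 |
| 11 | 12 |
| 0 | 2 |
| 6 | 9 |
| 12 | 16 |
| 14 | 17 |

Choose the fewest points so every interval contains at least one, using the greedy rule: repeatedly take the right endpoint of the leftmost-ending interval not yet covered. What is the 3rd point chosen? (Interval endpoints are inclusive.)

12

Process intervals by earliest right end; each time one isn't hit yet, stab at its right endpoint.
By right end: [0,2]  [5,8]  [6,9]  [11,12]  [12,16]  [14,17]
[0,2] uncovered → point at 2; [5,8] uncovered → point at 8; [11,12] uncovered → point at 12; [14,17] uncovered → point at 17.
Points: 2, 8, 12, 17 (4 total).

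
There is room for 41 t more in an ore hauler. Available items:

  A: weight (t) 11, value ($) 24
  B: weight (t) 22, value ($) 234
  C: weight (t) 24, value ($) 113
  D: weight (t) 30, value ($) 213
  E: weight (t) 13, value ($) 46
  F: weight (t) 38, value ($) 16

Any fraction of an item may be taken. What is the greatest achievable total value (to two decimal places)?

368.90

Greedy by value/weight ratio, highest first.
Ratios (sorted): B 10.64, D 7.10, C 4.71, E 3.54, A 2.18, F 0.42
take B (22 @ 234); take 19/30 of D → 134.90. Capacity used 41/41.
Total value = 368.90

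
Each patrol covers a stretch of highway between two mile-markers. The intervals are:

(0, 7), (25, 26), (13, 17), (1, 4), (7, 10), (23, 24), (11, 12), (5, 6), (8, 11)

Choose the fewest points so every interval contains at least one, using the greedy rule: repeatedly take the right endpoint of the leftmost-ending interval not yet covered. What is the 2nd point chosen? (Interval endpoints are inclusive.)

Process intervals by earliest right end; each time one isn't hit yet, stab at its right endpoint.
Sorted: [1,4] [5,6] [0,7] [7,10] [8,11] [11,12] [13,17] [23,24] [25,26]
{[1,4]} hit by 4; {[5,6],[0,7]} hit by 6; {[7,10],[8,11]} hit by 10; {[11,12]} hit by 12; {[13,17]} hit by 17; {[23,24]} hit by 24; {[25,26]} hit by 26.
Points: 4, 6, 10, 12, 17, 24, 26 (7 total).

6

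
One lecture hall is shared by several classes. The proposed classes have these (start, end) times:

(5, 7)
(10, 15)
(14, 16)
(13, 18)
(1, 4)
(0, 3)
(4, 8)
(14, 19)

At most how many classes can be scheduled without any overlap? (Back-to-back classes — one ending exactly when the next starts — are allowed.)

3

By end time: (0,3), (1,4), (5,7), (4,8), (10,15), (14,16), (13,18), (14,19).
Pick (0,3); next start ≥ 3 → (5,7); next start ≥ 7 → (10,15).
Selected 3 classes.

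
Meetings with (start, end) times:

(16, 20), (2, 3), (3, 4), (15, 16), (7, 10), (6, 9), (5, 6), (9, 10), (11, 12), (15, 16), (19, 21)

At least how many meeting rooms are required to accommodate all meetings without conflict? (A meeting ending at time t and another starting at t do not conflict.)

2

starts: [2, 3, 5, 6, 7, 9, 11, 15, 15, 16, 19]
ends:   [3, 4, 6, 9, 10, 10, 12, 16, 16, 20, 21]
s2→1 e3→0 s3→1 e4→0 s5→1 e6→0 s6→1 s7→2  — peak 2.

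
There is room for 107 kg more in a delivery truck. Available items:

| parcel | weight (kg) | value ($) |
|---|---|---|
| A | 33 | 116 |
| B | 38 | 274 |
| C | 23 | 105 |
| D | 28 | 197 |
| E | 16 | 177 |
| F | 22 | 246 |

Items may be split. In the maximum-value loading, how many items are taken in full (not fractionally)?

4

Sort by value per unit weight and fill in that order.
Ratios (sorted): F 11.18, E 11.06, B 7.21, D 7.04, C 4.57, A 3.52
take F (22 @ 246); take E (16 @ 177); take B (38 @ 274); take D (28 @ 197); take 3/23 of C → 13.70. Capacity used 107/107.
4 item(s) taken whole; one partial (take 3/23 of C).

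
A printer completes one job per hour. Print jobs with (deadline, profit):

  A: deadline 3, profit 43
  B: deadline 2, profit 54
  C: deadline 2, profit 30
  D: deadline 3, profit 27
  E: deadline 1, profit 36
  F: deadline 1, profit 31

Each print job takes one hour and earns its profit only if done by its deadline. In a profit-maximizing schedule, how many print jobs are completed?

3

Sort by profit descending; place each in the latest free slot ≤ its deadline.
Profit order: B=54 A=43 E=36 F=31 C=30 D=27
Assign: B→slot 2, A→slot 3, E→slot 1, F skipped, C skipped, D skipped.
Slots: [1:E] [2:B] [3:A]
3 of 6 scheduled.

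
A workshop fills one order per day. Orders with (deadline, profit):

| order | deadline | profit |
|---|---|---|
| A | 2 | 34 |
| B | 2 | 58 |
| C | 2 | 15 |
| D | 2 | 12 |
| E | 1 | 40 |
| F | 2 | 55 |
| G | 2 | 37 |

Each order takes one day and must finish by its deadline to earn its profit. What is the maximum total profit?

Take jobs in profit order; each goes to the latest open slot no later than its deadline.
By profit: B(d2,58), F(d2,55), E(d1,40), G(d2,37), A(d2,34), C(d2,15), D(d2,12)
B→slot 2; F→slot 1; E skipped; G skipped; A skipped; C skipped; D skipped.
Profit = 55 + 58 = 113

113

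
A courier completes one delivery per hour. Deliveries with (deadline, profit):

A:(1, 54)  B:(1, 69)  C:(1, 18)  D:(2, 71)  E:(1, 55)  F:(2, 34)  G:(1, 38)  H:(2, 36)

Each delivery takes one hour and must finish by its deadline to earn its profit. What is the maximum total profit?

Take jobs in profit order; each goes to the latest open slot no later than its deadline.
Profit order: D=71 B=69 E=55 A=54 G=38 H=36 F=34 C=18
Assign: D→slot 2, B→slot 1, E skipped, A skipped, G skipped, H skipped, F skipped, C skipped.
Slots: [1:B] [2:D]
Profit = 69 + 71 = 140

140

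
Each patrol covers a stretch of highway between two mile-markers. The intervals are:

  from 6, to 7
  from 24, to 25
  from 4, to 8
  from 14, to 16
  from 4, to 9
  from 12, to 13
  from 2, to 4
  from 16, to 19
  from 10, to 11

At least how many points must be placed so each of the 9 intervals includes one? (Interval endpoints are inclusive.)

6

By right end: [2,4]  [6,7]  [4,8]  [4,9]  [10,11]  [12,13]  [14,16]  [16,19]  [24,25]
[2,4] uncovered → point at 4; [6,7] uncovered → point at 7; [10,11] uncovered → point at 11; [12,13] uncovered → point at 13; [14,16] uncovered → point at 16; [24,25] uncovered → point at 25.
Points: 4, 7, 11, 13, 16, 25 (6 total).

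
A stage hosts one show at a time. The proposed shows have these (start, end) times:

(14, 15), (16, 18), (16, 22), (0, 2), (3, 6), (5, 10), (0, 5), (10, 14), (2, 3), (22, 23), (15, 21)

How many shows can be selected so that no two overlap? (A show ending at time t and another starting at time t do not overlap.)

7

Sorted by end: (0,2)  (2,3)  (0,5)  (3,6)  (5,10)  (10,14)  (14,15)  (16,18)  (15,21)  (16,22)  (22,23)
take (0,2); take (2,3); skip (0,5); take (3,6); skip (5,10); take (10,14); take (14,15); take (16,18); take (22,23).
Selected 7 shows.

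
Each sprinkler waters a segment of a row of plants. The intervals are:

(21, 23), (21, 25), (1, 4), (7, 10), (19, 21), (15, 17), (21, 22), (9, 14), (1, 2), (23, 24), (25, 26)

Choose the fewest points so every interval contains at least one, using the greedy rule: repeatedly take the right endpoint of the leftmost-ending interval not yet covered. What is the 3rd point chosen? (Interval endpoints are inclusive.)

17

By right end: [1,2]  [1,4]  [7,10]  [9,14]  [15,17]  [19,21]  [21,22]  [21,23]  [23,24]  [21,25]  [25,26]
[1,2] uncovered → point at 2; [7,10] uncovered → point at 10; [15,17] uncovered → point at 17; [19,21] uncovered → point at 21; [23,24] uncovered → point at 24; [25,26] uncovered → point at 26.
Points: 2, 10, 17, 21, 24, 26 (6 total).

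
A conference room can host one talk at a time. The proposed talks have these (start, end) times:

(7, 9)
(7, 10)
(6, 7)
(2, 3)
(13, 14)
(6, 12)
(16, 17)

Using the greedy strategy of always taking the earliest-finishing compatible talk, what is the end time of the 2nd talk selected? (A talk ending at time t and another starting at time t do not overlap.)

7

Greedy by earliest finish: after sorting by end time, pick each interval compatible with the last pick.
Sorted by end: (2,3)  (6,7)  (7,9)  (7,10)  (6,12)  (13,14)  (16,17)
take (2,3); take (6,7); take (7,9); take (13,14); take (16,17).
Selected: (2,3) (6,7) (7,9) (13,14) (16,17)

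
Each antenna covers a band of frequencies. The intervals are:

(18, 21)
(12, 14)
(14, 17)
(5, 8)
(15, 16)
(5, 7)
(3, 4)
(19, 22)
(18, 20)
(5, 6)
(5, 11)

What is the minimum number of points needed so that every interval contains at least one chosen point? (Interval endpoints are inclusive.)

Process intervals by earliest right end; each time one isn't hit yet, stab at its right endpoint.
By right end: [3,4]  [5,6]  [5,7]  [5,8]  [5,11]  [12,14]  [15,16]  [14,17]  [18,20]  [18,21]  [19,22]
[3,4] uncovered → point at 4; [5,6] uncovered → point at 6; [12,14] uncovered → point at 14; [15,16] uncovered → point at 16; [18,20] uncovered → point at 20.
Points: 4, 6, 14, 16, 20 (5 total).

5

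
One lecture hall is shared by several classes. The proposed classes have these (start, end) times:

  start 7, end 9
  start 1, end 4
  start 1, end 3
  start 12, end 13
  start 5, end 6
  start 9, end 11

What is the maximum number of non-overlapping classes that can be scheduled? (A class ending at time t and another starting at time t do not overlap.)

5

By end time: (1,3), (1,4), (5,6), (7,9), (9,11), (12,13).
Pick (1,3); next start ≥ 3 → (5,6); next start ≥ 6 → (7,9); next start ≥ 9 → (9,11); next start ≥ 11 → (12,13).
Selected 5 classes.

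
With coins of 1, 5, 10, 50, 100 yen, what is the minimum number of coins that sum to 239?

10

Greedy: take as many of the largest coin as possible, then repeat with the remainder.
239 = 2×100 + 3×10 + 1×5 + 4×1
Total coins = 2 + 3 + 1 + 4 = 10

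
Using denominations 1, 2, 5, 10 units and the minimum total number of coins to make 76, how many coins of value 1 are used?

1

76 − 7×10→6 − 1×5→1 − 1×1→0
Count of 1: 1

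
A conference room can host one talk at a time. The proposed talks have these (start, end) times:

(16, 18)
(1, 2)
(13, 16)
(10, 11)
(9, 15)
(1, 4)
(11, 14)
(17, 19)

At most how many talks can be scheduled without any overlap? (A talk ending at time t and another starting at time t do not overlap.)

Order by finish time; keep every interval that doesn't clash with the previous kept one.
Sorted by end: (1,2)  (1,4)  (10,11)  (11,14)  (9,15)  (13,16)  (16,18)  (17,19)
take (1,2); take (10,11); take (11,14); skip (9,15); skip (13,16); take (16,18).
Selected 4 talks.

4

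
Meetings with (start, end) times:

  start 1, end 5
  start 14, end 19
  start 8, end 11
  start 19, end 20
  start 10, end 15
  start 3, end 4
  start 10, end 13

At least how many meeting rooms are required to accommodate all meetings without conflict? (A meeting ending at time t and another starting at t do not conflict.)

3

Count concurrent intervals with a sweep; the peak is the room count.
starts: [1, 3, 8, 10, 10, 14, 19]
ends:   [4, 5, 11, 13, 15, 19, 20]
s1→1 s3→2 e4→1 e5→0 s8→1 s10→2 s10→3  — peak 3.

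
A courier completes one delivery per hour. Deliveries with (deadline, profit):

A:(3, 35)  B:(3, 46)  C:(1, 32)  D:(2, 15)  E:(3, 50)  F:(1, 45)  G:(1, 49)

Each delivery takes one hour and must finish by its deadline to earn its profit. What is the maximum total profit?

145

By profit: E(d3,50), G(d1,49), B(d3,46), F(d1,45), A(d3,35), C(d1,32), D(d2,15)
E→slot 3; G→slot 1; B→slot 2; F skipped; A skipped; C skipped; D skipped.
Profit = 49 + 46 + 50 = 145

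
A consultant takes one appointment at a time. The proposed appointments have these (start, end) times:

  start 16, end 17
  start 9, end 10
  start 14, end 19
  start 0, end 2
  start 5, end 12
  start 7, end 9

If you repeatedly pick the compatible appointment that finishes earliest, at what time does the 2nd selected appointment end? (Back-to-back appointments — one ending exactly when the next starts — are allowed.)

Order by finish time; keep every interval that doesn't clash with the previous kept one.
By end time: (0,2), (7,9), (9,10), (5,12), (16,17), (14,19).
Pick (0,2); next start ≥ 2 → (7,9); next start ≥ 9 → (9,10); next start ≥ 10 → (16,17).
Selected: (0,2) (7,9) (9,10) (16,17)

9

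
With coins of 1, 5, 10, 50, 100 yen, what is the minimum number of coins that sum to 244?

10

244 − 2×100→44 − 4×10→4 − 4×1→0
Total coins = 2 + 4 + 4 = 10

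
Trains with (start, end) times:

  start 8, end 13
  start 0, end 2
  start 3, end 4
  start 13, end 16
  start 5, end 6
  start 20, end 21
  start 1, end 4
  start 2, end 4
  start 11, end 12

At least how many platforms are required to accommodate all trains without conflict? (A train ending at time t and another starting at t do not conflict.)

Events (time:±→running): 0:+→1 1:+→2 2:-→1 2:+→2 3:+→3 … peak 3.

3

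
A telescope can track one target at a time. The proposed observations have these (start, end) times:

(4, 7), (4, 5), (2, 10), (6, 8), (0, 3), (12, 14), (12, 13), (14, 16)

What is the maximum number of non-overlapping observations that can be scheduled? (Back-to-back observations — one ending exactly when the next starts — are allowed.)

Sorted by end: (0,3)  (4,5)  (4,7)  (6,8)  (2,10)  (12,13)  (12,14)  (14,16)
take (0,3); take (4,5); take (6,8); skip (2,10); take (12,13); skip (12,14); take (14,16).
Selected 5 observations.

5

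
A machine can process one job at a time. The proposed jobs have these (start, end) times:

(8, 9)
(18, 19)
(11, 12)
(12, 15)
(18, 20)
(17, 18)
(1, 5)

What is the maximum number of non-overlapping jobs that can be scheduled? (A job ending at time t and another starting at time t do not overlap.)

6

Sort by end time and greedily take each interval whose start is ≥ the last chosen end.
Sorted by end: (1,5)  (8,9)  (11,12)  (12,15)  (17,18)  (18,19)  (18,20)
take (1,5); take (8,9); take (11,12); take (12,15); take (17,18); take (18,19).
Selected 6 jobs.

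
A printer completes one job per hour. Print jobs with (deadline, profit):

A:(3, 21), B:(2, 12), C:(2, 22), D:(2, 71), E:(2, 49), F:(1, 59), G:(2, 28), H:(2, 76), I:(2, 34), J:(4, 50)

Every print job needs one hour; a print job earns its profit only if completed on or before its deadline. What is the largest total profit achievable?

218

Take jobs in profit order; each goes to the latest open slot no later than its deadline.
Profit order: H=76 D=71 F=59 J=50 E=49 I=34 G=28 C=22 A=21 B=12
Assign: H→slot 2, D→slot 1, F skipped, J→slot 4, E skipped, I skipped, G skipped, C skipped, A→slot 3, B skipped.
Slots: [1:D] [2:H] [3:A] [4:J]
Profit = 71 + 76 + 21 + 50 = 218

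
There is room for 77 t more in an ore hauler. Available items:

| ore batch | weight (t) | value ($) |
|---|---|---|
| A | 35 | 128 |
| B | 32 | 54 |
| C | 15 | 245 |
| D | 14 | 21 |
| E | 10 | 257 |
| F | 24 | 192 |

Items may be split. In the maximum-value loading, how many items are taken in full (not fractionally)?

3

Sort by value per unit weight and fill in that order.
Ratios (sorted): E 25.70, C 16.33, F 8.00, A 3.66, B 1.69, D 1.50
take E (10 @ 257); take C (15 @ 245); take F (24 @ 192); take 28/35 of A → 102.40. Capacity used 77/77.
3 item(s) taken whole; one partial (take 28/35 of A).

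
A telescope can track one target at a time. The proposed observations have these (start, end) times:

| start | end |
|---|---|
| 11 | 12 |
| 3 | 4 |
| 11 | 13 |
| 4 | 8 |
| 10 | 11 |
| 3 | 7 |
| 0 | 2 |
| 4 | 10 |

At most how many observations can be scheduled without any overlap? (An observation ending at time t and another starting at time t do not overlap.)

Sorted by end: (0,2)  (3,4)  (3,7)  (4,8)  (4,10)  (10,11)  (11,12)  (11,13)
take (0,2); take (3,4); skip (3,7); take (4,8); take (10,11); take (11,12).
Selected 5 observations.

5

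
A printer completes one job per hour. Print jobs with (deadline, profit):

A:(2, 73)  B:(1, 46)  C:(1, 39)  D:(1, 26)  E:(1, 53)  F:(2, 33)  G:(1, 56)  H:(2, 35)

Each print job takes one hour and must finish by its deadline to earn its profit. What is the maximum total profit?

129

Take jobs in profit order; each goes to the latest open slot no later than its deadline.
Profit order: A=73 G=56 E=53 B=46 C=39 H=35 F=33 D=26
Assign: A→slot 2, G→slot 1, E skipped, B skipped, C skipped, H skipped, F skipped, D skipped.
Slots: [1:G] [2:A]
Profit = 56 + 73 = 129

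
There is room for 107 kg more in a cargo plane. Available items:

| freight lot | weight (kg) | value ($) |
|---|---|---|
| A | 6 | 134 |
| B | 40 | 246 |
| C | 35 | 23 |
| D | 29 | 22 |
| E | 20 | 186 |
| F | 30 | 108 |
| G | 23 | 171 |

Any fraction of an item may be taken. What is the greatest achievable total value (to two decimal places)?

801.80

Order: A (134/6=22.33) > E (186/20=9.30) > G (171/23=7.43) > B (246/40=6.15) > F (108/30=3.60) > D (22/29=0.76) > C (23/35=0.66)
Fill: take A (6 @ 134) → take E (20 @ 186) → take G (23 @ 171) → take B (40 @ 246) → take 18/30 of F → 64.80; 107/107 used.
Total value = 801.80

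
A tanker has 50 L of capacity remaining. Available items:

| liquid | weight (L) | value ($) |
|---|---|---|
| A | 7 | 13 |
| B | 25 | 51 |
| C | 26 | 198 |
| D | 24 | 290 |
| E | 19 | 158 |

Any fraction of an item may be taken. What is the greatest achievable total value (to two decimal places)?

501.31

Order: D (290/24=12.08) > E (158/19=8.32) > C (198/26=7.62) > B (51/25=2.04) > A (13/7=1.86)
Fill: take D (24 @ 290) → take E (19 @ 158) → take 7/26 of C → 53.31; 50/50 used.
Total value = 501.31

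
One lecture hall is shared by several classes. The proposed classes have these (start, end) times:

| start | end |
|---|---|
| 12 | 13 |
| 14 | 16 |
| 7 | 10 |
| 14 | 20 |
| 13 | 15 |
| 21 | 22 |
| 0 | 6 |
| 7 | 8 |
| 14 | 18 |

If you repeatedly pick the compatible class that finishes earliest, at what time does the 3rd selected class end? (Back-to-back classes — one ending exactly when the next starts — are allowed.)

13

Sort by end time and greedily take each interval whose start is ≥ the last chosen end.
Sorted by end: (0,6)  (7,8)  (7,10)  (12,13)  (13,15)  (14,16)  (14,18)  (14,20)  (21,22)
take (0,6); take (7,8); skip (7,10); take (12,13); take (13,15); skip (14,16); skip (14,18); skip (14,20); take (21,22).
Selected: (0,6) (7,8) (12,13) (13,15) (21,22)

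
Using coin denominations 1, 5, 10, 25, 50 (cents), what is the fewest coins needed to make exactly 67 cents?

67 = 1×50 + 1×10 + 1×5 + 2×1
Total coins = 1 + 1 + 1 + 2 = 5

5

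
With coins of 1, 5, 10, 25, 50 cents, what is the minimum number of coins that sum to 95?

Greedy: take as many of the largest coin as possible, then repeat with the remainder.
95 − 1×50→45 − 1×25→20 − 2×10→0
Total coins = 1 + 1 + 2 = 4

4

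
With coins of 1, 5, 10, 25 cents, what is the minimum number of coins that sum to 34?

6

34 − 1×25→9 − 1×5→4 − 4×1→0
Total coins = 1 + 1 + 4 = 6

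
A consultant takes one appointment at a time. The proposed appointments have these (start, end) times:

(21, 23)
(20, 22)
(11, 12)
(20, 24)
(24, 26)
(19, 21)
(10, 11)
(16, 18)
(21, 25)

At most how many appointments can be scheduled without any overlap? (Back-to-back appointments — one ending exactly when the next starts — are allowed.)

Sort by end time and greedily take each interval whose start is ≥ the last chosen end.
Sorted by end: (10,11)  (11,12)  (16,18)  (19,21)  (20,22)  (21,23)  (20,24)  (21,25)  (24,26)
take (10,11); take (11,12); take (16,18); take (19,21); take (21,23); skip (20,24); skip (21,25); take (24,26).
Selected 6 appointments.

6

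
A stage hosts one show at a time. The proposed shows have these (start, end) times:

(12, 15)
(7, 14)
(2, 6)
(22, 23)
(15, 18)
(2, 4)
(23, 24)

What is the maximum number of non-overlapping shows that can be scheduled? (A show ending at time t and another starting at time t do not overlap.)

By end time: (2,4), (2,6), (7,14), (12,15), (15,18), (22,23), (23,24).
Pick (2,4); next start ≥ 4 → (7,14); next start ≥ 14 → (15,18); next start ≥ 18 → (22,23); next start ≥ 23 → (23,24).
Selected 5 shows.

5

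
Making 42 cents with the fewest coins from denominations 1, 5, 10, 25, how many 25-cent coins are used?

42 − 1×25→17 − 1×10→7 − 1×5→2 − 2×1→0
Count of 25: 1

1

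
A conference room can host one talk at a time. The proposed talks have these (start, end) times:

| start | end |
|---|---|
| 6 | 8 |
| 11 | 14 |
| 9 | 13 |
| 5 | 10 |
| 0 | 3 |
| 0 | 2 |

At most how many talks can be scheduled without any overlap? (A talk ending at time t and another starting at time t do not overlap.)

3

Sort by end time and greedily take each interval whose start is ≥ the last chosen end.
Sorted by end: (0,2)  (0,3)  (6,8)  (5,10)  (9,13)  (11,14)
take (0,2); skip (0,3); take (6,8); take (9,13); skip (11,14).
Selected 3 talks.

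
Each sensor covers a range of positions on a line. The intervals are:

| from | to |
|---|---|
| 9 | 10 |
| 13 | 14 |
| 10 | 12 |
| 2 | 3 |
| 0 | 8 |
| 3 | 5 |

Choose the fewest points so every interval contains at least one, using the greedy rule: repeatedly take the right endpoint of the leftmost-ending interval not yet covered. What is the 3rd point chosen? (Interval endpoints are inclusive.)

14

By right end: [2,3]  [3,5]  [0,8]  [9,10]  [10,12]  [13,14]
[2,3] uncovered → point at 3; [9,10] uncovered → point at 10; [13,14] uncovered → point at 14.
Points: 3, 10, 14 (3 total).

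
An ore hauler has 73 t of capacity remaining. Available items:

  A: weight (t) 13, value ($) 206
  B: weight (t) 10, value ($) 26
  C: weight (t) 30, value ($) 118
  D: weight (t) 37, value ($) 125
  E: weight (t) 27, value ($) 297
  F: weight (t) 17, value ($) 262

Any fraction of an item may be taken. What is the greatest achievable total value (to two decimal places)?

827.93

Sort by value per unit weight and fill in that order.
Ratios (sorted): A 15.85, F 15.41, E 11.00, C 3.93, D 3.38, B 2.60
take A (13 @ 206); take F (17 @ 262); take E (27 @ 297); take 16/30 of C → 62.93. Capacity used 73/73.
Total value = 827.93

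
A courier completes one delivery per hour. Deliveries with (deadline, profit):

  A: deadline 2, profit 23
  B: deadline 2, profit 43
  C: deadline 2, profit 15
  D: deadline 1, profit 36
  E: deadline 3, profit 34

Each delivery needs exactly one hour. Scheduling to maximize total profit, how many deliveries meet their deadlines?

3

Sort by profit descending; place each in the latest free slot ≤ its deadline.
Profit order: B=43 D=36 E=34 A=23 C=15
Assign: B→slot 2, D→slot 1, E→slot 3, A skipped, C skipped.
Slots: [1:D] [2:B] [3:E]
3 of 5 scheduled.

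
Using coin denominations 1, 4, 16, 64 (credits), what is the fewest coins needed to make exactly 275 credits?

8

Use the largest denomination that fits, subtract, and repeat.
275 = 4×64 + 1×16 + 3×1
Total coins = 4 + 1 + 3 = 8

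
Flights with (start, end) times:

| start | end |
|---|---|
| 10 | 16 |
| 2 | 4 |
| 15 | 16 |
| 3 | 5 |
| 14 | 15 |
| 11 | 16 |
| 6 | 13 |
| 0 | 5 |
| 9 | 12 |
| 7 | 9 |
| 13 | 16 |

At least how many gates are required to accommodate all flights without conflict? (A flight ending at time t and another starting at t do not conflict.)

Events (time:±→running): 0:+→1 2:+→2 3:+→3 4:-→2 5:-→1 5:-→0 6:+→1 7:+→2 9:-→1 9:+→2 10:+→3 11:+→4 … peak 4.

4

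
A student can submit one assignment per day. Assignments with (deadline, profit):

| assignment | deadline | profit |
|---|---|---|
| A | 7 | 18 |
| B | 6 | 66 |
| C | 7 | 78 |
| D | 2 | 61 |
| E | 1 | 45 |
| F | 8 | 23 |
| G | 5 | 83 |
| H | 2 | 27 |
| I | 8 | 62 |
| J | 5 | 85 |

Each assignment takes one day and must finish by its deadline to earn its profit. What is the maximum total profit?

503

By profit: J(d5,85), G(d5,83), C(d7,78), B(d6,66), I(d8,62), D(d2,61), E(d1,45), H(d2,27), F(d8,23), A(d7,18)
J→slot 5; G→slot 4; C→slot 7; B→slot 6; I→slot 8; D→slot 2; E→slot 1; H skipped; F→slot 3; A skipped.
Profit = 45 + 61 + 23 + 83 + 85 + 66 + 78 + 62 = 503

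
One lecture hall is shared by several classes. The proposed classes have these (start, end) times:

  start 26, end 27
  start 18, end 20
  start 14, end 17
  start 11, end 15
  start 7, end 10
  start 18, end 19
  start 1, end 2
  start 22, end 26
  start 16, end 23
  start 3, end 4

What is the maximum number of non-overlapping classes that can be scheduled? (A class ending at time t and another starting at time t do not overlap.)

Order by finish time; keep every interval that doesn't clash with the previous kept one.
Sorted by end: (1,2)  (3,4)  (7,10)  (11,15)  (14,17)  (18,19)  (18,20)  (16,23)  (22,26)  (26,27)
take (1,2); take (3,4); take (7,10); take (11,15); skip (14,17); take (18,19); skip (16,23); take (22,26); take (26,27).
Selected 7 classes.

7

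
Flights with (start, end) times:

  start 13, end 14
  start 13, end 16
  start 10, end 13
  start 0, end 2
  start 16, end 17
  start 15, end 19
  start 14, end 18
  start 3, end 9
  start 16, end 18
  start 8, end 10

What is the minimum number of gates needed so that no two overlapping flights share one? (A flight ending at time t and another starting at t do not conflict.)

The answer is the maximum number of intervals overlapping at any instant.
starts: [0, 3, 8, 10, 13, 13, 14, 15, 16, 16]
ends:   [2, 9, 10, 13, 14, 16, 17, 18, 18, 19]
s0→1 e2→0 s3→1 s8→2 e9→1 e10→0 s10→1 e13→0 s13→1 s13→2 e14→1 s14→2 s15→3 e16→2 s16→3 s16→4  — peak 4.

4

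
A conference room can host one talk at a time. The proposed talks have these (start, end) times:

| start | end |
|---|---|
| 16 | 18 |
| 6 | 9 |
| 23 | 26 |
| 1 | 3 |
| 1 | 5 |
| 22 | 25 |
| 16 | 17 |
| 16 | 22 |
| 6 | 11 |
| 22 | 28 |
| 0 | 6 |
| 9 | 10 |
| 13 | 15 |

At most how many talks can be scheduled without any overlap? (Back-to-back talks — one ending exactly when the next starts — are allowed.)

6

By end time: (1,3), (1,5), (0,6), (6,9), (9,10), (6,11), (13,15), (16,17), (16,18), (16,22), (22,25), (23,26), (22,28).
Pick (1,3); next start ≥ 3 → (6,9); next start ≥ 9 → (9,10); next start ≥ 10 → (13,15); next start ≥ 15 → (16,17); next start ≥ 17 → (22,25).
Selected 6 talks.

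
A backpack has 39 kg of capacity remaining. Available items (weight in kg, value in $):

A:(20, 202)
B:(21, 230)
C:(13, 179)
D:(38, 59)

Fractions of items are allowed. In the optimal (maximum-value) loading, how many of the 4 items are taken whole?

2

Sort by value per unit weight and fill in that order.
Ratios (sorted): C 13.77, B 10.95, A 10.10, D 1.55
take C (13 @ 179); take B (21 @ 230); take 5/20 of A → 50.50. Capacity used 39/39.
2 item(s) taken whole; one partial (take 5/20 of A).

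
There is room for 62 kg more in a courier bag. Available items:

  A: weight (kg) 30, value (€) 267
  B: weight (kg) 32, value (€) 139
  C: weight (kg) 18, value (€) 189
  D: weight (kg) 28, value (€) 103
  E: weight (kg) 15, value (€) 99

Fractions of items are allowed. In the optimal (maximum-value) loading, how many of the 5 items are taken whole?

Order: C (189/18=10.50) > A (267/30=8.90) > E (99/15=6.60) > B (139/32=4.34) > D (103/28=3.68)
Fill: take C (18 @ 189) → take A (30 @ 267) → take 14/15 of E → 92.40; 62/62 used.
2 item(s) taken whole; one partial (take 14/15 of E).

2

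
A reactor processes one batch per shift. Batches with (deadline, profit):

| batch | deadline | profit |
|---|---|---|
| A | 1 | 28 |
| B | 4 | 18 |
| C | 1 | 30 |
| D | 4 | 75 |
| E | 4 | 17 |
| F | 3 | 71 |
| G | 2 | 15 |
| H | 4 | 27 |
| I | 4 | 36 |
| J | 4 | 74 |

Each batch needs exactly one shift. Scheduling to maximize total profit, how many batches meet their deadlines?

Sort by profit descending; place each in the latest free slot ≤ its deadline.
By profit: D(d4,75), J(d4,74), F(d3,71), I(d4,36), C(d1,30), A(d1,28), H(d4,27), B(d4,18), E(d4,17), G(d2,15)
D→slot 4; J→slot 3; F→slot 2; I→slot 1; C skipped; A skipped; H skipped; B skipped; E skipped; G skipped.
4 of 10 scheduled.

4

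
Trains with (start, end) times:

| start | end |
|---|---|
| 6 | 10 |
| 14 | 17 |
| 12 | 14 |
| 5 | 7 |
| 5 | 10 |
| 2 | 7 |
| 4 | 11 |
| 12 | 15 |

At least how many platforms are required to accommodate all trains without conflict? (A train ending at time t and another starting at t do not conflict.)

Count concurrent intervals with a sweep; the peak is the room count.
starts: [2, 4, 5, 5, 6, 12, 12, 14]
ends:   [7, 7, 10, 10, 11, 14, 15, 17]
s2→1 s4→2 s5→3 s5→4 s6→5  — peak 5.

5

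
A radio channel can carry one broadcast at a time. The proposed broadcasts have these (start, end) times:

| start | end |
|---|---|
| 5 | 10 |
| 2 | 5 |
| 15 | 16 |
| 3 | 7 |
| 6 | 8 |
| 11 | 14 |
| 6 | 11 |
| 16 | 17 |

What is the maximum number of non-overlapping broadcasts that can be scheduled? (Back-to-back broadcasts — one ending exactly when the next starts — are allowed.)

5

Sort by end time and greedily take each interval whose start is ≥ the last chosen end.
Sorted by end: (2,5)  (3,7)  (6,8)  (5,10)  (6,11)  (11,14)  (15,16)  (16,17)
take (2,5); take (6,8); skip (6,11); take (11,14); take (15,16); take (16,17).
Selected 5 broadcasts.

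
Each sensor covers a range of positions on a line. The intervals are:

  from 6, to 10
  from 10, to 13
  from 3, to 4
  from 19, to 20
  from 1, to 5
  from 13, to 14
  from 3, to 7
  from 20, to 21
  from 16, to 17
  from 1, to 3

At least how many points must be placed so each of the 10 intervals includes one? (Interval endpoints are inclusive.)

5

By right end: [1,3]  [3,4]  [1,5]  [3,7]  [6,10]  [10,13]  [13,14]  [16,17]  [19,20]  [20,21]
[1,3] uncovered → point at 3; [6,10] uncovered → point at 10; [13,14] uncovered → point at 14; [16,17] uncovered → point at 17; [19,20] uncovered → point at 20.
Points: 3, 10, 14, 17, 20 (5 total).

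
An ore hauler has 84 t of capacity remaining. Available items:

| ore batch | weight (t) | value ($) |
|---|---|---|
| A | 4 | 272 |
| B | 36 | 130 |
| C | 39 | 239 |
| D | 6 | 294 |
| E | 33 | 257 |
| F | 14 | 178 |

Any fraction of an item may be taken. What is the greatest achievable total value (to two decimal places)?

Sort by value per unit weight and fill in that order.
Order: A (272/4=68.00) > D (294/6=49.00) > F (178/14=12.71) > E (257/33=7.79) > C (239/39=6.13) > B (130/36=3.61)
Fill: take A (4 @ 272) → take D (6 @ 294) → take F (14 @ 178) → take E (33 @ 257) → take 27/39 of C → 165.46; 84/84 used.
Total value = 1166.46

1166.46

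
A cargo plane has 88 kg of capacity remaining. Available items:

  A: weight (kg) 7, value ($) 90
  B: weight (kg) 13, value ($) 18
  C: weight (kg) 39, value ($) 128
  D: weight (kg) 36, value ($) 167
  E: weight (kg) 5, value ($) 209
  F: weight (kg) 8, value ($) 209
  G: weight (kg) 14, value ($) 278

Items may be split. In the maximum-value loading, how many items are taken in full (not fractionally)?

Greedy by value/weight ratio, highest first.
Order: E (209/5=41.80) > F (209/8=26.12) > G (278/14=19.86) > A (90/7=12.86) > D (167/36=4.64) > C (128/39=3.28) > B (18/13=1.38)
Fill: take E (5 @ 209) → take F (8 @ 209) → take G (14 @ 278) → take A (7 @ 90) → take D (36 @ 167) → take 18/39 of C → 59.08; 88/88 used.
5 item(s) taken whole; one partial (take 18/39 of C).

5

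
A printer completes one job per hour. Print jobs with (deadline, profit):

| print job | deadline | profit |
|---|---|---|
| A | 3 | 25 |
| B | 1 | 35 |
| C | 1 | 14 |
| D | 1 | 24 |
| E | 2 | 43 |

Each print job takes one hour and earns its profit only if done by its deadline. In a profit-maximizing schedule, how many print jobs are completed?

By profit: E(d2,43), B(d1,35), A(d3,25), D(d1,24), C(d1,14)
E→slot 2; B→slot 1; A→slot 3; D skipped; C skipped.
3 of 5 scheduled.

3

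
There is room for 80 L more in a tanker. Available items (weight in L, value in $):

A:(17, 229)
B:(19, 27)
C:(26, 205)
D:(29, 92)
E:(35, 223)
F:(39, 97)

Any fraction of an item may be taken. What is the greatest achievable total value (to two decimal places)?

Ratios (sorted): A 13.47, C 7.88, E 6.37, D 3.17, F 2.49, B 1.42
take A (17 @ 229); take C (26 @ 205); take E (35 @ 223); take 2/29 of D → 6.34. Capacity used 80/80.
Total value = 663.34

663.34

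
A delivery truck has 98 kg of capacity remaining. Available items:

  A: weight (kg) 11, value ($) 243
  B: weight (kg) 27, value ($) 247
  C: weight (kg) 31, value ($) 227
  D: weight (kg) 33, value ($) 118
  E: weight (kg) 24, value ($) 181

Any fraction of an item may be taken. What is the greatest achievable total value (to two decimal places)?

Ratios (sorted): A 22.09, B 9.15, E 7.54, C 7.32, D 3.58
take A (11 @ 243); take B (27 @ 247); take E (24 @ 181); take C (31 @ 227); take 5/33 of D → 17.88. Capacity used 98/98.
Total value = 915.88

915.88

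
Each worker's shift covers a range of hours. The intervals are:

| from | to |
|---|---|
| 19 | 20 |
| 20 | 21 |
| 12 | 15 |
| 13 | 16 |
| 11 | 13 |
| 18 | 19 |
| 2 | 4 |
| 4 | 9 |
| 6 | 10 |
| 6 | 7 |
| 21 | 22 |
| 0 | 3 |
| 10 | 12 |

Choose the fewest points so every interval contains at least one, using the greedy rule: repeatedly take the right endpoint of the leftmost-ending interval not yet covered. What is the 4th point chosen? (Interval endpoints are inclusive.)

16

Sort by right endpoint; whenever an interval is uncovered, place a point at its right end.
Sorted: [0,3] [2,4] [6,7] [4,9] [6,10] [10,12] [11,13] [12,15] [13,16] [18,19] [19,20] [20,21] [21,22]
{[0,3],[2,4]} hit by 3; {[6,7],[4,9],[6,10]} hit by 7; {[10,12],[11,13],[12,15]} hit by 12; {[13,16]} hit by 16; {[18,19],[19,20]} hit by 19; {[20,21],[21,22]} hit by 21.
Points: 3, 7, 12, 16, 19, 21 (6 total).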